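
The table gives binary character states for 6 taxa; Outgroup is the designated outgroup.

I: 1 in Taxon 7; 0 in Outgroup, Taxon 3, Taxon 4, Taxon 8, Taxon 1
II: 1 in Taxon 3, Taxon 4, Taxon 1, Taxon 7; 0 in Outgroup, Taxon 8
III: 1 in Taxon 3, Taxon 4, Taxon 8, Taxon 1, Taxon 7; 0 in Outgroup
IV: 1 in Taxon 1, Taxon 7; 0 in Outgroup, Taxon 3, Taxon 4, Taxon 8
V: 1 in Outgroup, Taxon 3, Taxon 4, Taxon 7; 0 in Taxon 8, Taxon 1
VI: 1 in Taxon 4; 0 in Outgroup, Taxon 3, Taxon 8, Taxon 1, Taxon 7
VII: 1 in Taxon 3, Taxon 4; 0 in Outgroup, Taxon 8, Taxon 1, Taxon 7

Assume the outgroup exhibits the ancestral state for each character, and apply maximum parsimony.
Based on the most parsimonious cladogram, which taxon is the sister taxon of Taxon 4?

Character polarity is set by the outgroup: the derived state is whichever differs from the outgroup's state, so for V the derived state is '0', and for the remaining characters it is '1'.
I (derived state '1') is unique to Taxon 7 (autapomorphy; uninformative for grouping).
II (derived state '1') is shared by Taxon 1, Taxon 3, Taxon 4, and Taxon 7 — a synapomorphy uniting that clade.
III (derived state '1') is shared by all ingroup taxa — unites the whole ingroup.
Only Taxon 1 and Taxon 7 show the derived state '1' for IV, supporting them as a clade.
V groups Taxon 1 and Taxon 8, which is incompatible with the clades supported by the remaining characters; treating it as convergent (homoplasy) costs fewer steps than any alternative tree.
VI: derived state '1' in Taxon 4 only — an autapomorphy, so it tells us nothing about relationships among taxa.
Only Taxon 3 and Taxon 4 show the derived state '1' for VII, supporting them as a clade.
Most parsimonious ingroup topology: (((Taxon 3,Taxon 4),(Taxon 1,Taxon 7)),Taxon 8).
Taxon 4 and Taxon 3 form a cherry on this tree, so they are sister taxa.

Taxon 3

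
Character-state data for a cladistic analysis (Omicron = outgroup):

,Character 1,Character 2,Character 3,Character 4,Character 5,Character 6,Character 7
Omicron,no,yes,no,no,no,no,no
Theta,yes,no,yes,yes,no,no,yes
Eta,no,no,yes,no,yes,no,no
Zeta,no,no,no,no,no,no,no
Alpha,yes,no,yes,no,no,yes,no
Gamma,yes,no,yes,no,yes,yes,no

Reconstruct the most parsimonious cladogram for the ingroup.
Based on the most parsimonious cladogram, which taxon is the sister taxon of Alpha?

Character polarity is set by the outgroup: the derived state is whichever differs from the outgroup's state, so for Character 2 the derived state is 'no', and for the remaining characters it is 'yes'.
Only Alpha, Gamma, and Theta show the derived state 'yes' for Character 1, supporting them as a clade.
Character 2 (derived state 'no') is shared by all ingroup taxa — unites the whole ingroup.
Character 3 (derived state 'yes') is shared by Alpha, Eta, Gamma, and Theta — a synapomorphy uniting that clade.
Character 4: derived state 'yes' in Theta only — an autapomorphy, so it tells us nothing about relationships among taxa.
Character 5 (state 'yes') occurs in Eta and Gamma but conflicts with the nesting implied by the other characters — most parsimoniously interpreted as homoplasy.
Only Alpha and Gamma show the derived state 'yes' for Character 6, supporting them as a clade.
Character 7: derived state 'yes' in Theta only — an autapomorphy, so it tells us nothing about relationships among taxa.
Most parsimonious ingroup topology: (((Theta,(Alpha,Gamma)),Eta),Zeta).
Alpha and Gamma form a cherry on this tree, so they are sister taxa.

Gamma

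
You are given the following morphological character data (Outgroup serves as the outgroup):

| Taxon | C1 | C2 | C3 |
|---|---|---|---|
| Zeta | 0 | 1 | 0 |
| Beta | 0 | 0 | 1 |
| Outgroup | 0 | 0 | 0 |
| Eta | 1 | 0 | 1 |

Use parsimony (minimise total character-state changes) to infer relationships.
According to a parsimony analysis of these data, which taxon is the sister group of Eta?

The outgroup has state '0' for every character, so '1' is the derived state throughout.
C1: derived state '1' in Eta only — an autapomorphy, so it tells us nothing about relationships among taxa.
C2 (derived state '1') is unique to Zeta (autapomorphy; uninformative for grouping).
C3 (derived state '1') is shared by Beta and Eta — a synapomorphy uniting that clade.
Most parsimonious ingroup topology: ((Eta,Beta),Zeta).
Eta and Beta form a cherry on this tree, so they are sister taxa.

Beta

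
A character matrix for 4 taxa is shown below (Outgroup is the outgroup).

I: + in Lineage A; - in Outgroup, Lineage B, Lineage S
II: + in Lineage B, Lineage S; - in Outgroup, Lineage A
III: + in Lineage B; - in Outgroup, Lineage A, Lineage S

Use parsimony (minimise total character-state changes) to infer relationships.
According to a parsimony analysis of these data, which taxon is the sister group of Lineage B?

The outgroup has state '-' for every character, so '+' is the derived state throughout.
I: derived state '+' in Lineage A only — an autapomorphy, so it tells us nothing about relationships among taxa.
Only Lineage B and Lineage S show the derived state '+' for II, supporting them as a clade.
III: derived state '+' in Lineage B only — an autapomorphy, so it tells us nothing about relationships among taxa.
Most parsimonious ingroup topology: ((Lineage B,Lineage S),Lineage A).
Lineage B and Lineage S form a cherry on this tree, so they are sister taxa.

Lineage S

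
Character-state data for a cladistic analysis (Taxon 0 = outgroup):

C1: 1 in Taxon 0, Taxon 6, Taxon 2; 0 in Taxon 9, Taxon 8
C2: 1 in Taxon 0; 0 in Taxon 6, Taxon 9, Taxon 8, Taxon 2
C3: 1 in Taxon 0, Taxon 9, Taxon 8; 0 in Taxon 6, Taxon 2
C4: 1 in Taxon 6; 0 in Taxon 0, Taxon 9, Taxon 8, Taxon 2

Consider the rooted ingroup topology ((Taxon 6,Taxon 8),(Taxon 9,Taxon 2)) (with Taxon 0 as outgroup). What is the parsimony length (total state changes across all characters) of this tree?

6

Map each character onto ((Taxon 6,Taxon 8),(Taxon 9,Taxon 2)) (rooted by Taxon 0) and count the minimum state changes it requires (Fitch parsimony):
C1: 2; C2: 1; C3: 2; C4: 1.
Total tree length = 6.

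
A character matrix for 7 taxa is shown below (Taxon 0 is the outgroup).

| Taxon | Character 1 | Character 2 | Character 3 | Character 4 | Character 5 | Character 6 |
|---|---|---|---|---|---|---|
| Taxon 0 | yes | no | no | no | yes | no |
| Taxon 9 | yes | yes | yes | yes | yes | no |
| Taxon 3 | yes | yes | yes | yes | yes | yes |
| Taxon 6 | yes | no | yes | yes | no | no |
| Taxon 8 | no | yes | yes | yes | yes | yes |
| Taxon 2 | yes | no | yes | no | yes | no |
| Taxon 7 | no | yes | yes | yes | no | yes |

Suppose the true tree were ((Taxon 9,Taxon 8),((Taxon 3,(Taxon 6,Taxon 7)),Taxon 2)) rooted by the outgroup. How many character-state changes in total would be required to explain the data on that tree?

12

Map each character onto ((Taxon 9,Taxon 8),((Taxon 3,(Taxon 6,Taxon 7)),Taxon 2)) (rooted by Taxon 0) and count the minimum state changes it requires (Fitch parsimony):
Character 1: 2; Character 2: 3; Character 3: 1; Character 4: 2; Character 5: 1; Character 6: 3.
Total tree length = 12.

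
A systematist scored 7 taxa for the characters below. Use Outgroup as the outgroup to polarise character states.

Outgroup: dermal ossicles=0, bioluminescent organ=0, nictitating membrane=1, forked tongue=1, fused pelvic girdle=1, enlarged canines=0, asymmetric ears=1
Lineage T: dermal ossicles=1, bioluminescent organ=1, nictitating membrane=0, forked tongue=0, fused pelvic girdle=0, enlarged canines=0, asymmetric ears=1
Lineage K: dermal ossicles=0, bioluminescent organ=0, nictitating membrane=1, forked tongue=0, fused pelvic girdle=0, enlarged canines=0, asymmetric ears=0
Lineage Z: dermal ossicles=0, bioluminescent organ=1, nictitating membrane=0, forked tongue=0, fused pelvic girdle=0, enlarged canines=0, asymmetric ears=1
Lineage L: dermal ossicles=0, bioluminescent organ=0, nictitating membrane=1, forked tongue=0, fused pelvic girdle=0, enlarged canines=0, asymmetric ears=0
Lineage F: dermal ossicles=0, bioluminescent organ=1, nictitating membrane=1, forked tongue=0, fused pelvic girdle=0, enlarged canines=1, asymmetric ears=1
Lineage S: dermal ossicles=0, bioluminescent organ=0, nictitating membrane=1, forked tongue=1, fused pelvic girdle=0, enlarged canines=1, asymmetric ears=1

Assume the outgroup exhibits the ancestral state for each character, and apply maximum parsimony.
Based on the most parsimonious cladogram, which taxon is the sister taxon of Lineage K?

Character polarity is set by the outgroup: the derived state is whichever differs from the outgroup's state, so for nictitating membrane, forked tongue, fused pelvic girdle, asymmetric ears the derived state is '0', and for the remaining characters it is '1'.
dermal ossicles (derived state '1') is unique to Lineage T (autapomorphy; uninformative for grouping).
Only Lineage F, Lineage T, and Lineage Z show the derived state '1' for bioluminescent organ, supporting them as a clade.
nictitating membrane: derived state '0' in Lineage T and Lineage Z only — synapomorphy for {Lineage T, Lineage Z}.
Only Lineage F, Lineage K, Lineage L, Lineage T, and Lineage Z show the derived state '0' for forked tongue, supporting them as a clade.
All ingroup taxa share the derived state '0' for fused pelvic girdle; it defines the ingroup but does not resolve relationships within it.
enlarged canines groups Lineage F and Lineage S, which is incompatible with the clades supported by the remaining characters; treating it as convergent (homoplasy) costs fewer steps than any alternative tree.
asymmetric ears: derived state '0' in Lineage K and Lineage L only — synapomorphy for {Lineage K, Lineage L}.
Most parsimonious ingroup topology: ((((Lineage T,Lineage Z),Lineage F),(Lineage K,Lineage L)),Lineage S).
Lineage K and Lineage L form a cherry on this tree, so they are sister taxa.

Lineage L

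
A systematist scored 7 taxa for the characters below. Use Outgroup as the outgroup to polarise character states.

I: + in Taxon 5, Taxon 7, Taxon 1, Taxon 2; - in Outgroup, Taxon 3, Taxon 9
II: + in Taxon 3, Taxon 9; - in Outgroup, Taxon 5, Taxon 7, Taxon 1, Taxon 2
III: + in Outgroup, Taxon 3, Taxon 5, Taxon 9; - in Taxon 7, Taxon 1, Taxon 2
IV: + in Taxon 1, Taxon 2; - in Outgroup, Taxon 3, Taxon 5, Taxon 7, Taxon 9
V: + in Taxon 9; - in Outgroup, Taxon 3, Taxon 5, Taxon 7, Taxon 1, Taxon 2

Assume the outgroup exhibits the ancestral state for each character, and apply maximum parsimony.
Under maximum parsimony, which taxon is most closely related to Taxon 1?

Taxon 2

Character polarity is set by the outgroup: the derived state is whichever differs from the outgroup's state, so for III the derived state is '-', and for the remaining characters it is '+'.
I (derived state '+') is shared by Taxon 1, Taxon 2, Taxon 5, and Taxon 7 — a synapomorphy uniting that clade.
Only Taxon 3 and Taxon 9 show the derived state '+' for II, supporting them as a clade.
III: derived state '-' in Taxon 1, Taxon 2, and Taxon 7 only — synapomorphy for {Taxon 1, Taxon 2, Taxon 7}.
IV (derived state '+') is shared by Taxon 1 and Taxon 2 — a synapomorphy uniting that clade.
V (derived state '+') is unique to Taxon 9 (autapomorphy; uninformative for grouping).
Most parsimonious ingroup topology: ((Taxon 3,Taxon 9),(Taxon 5,(Taxon 7,(Taxon 1,Taxon 2)))).
Taxon 1 and Taxon 2 form a cherry on this tree, so they are sister taxa.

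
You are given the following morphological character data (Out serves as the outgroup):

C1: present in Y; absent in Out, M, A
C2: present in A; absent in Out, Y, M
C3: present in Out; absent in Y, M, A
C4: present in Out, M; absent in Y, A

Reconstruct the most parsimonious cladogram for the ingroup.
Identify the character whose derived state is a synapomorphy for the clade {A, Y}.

C4

Character polarity is set by the outgroup: the derived state is whichever differs from the outgroup's state, so for C3, C4 the derived state is 'absent', and for the remaining characters it is 'present'.
C1: derived state 'present' in Y only — an autapomorphy, so it tells us nothing about relationships among taxa.
C2 (derived state 'present') is unique to A (autapomorphy; uninformative for grouping).
C3 (derived state 'absent') is shared by all ingroup taxa — unites the whole ingroup.
C4: derived state 'absent' in A and Y only — synapomorphy for {A, Y}.
Most parsimonious ingroup topology: ((Y,A),M).
The clade {A, Y} is supported by C4: its derived state 'absent' occurs in exactly those taxa and in no other taxon (including the outgroup).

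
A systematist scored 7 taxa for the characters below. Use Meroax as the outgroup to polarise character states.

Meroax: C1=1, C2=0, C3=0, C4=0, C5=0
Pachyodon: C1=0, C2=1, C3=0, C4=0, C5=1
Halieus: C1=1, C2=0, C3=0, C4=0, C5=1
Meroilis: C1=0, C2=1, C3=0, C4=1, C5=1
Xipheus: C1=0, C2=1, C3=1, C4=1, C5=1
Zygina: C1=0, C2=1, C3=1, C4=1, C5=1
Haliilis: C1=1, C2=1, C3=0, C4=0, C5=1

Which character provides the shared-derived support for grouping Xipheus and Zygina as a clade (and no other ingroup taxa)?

C3

Character polarity is set by the outgroup: the derived state is whichever differs from the outgroup's state, so for C1 the derived state is '0', and for the remaining characters it is '1'.
C1 (derived state '0') is shared by Meroilis, Pachyodon, Xipheus, and Zygina — a synapomorphy uniting that clade.
C2 (derived state '1') is shared by Haliilis, Meroilis, Pachyodon, Xipheus, and Zygina — a synapomorphy uniting that clade.
C3 (derived state '1') is shared by Xipheus and Zygina — a synapomorphy uniting that clade.
C4: derived state '1' in Meroilis, Xipheus, and Zygina only — synapomorphy for {Meroilis, Xipheus, Zygina}.
C5 (derived state '1') is shared by all ingroup taxa — unites the whole ingroup.
Most parsimonious ingroup topology: (((Pachyodon,(Meroilis,(Xipheus,Zygina))),Haliilis),Halieus).
The clade {Xipheus, Zygina} is supported by C3: its derived state '1' occurs in exactly those taxa and in no other taxon (including the outgroup).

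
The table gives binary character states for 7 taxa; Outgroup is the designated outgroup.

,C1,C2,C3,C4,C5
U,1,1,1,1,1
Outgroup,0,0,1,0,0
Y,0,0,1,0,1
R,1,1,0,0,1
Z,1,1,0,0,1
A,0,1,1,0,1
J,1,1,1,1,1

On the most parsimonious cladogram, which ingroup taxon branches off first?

Y

Character polarity is set by the outgroup: the derived state is whichever differs from the outgroup's state, so for C3 the derived state is '0', and for the remaining characters it is '1'.
C1 (derived state '1') is shared by J, R, U, and Z — a synapomorphy uniting that clade.
C2: derived state '1' in A, J, R, U, and Z only — synapomorphy for {A, J, R, U, Z}.
C3: derived state '0' in R and Z only — synapomorphy for {R, Z}.
C4 (derived state '1') is shared by J and U — a synapomorphy uniting that clade.
All ingroup taxa share the derived state '1' for C5; it defines the ingroup but does not resolve relationships within it.
Most parsimonious ingroup topology: ((((J,U),(Z,R)),A),Y).
Y is sister to the clade containing all other ingroup taxa, so it is the earliest-diverging (most basal) ingroup lineage.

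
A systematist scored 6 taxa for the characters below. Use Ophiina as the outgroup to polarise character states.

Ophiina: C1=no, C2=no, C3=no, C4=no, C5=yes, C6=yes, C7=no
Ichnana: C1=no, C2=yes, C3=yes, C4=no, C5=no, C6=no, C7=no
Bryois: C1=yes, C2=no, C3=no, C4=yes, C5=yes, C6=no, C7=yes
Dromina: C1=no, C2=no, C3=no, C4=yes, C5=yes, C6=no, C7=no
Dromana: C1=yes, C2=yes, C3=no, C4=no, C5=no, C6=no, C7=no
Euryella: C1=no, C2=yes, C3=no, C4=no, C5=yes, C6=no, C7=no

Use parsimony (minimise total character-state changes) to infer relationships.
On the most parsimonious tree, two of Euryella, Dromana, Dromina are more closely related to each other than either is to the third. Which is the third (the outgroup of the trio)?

Character polarity is set by the outgroup: the derived state is whichever differs from the outgroup's state, so for C5, C6 the derived state is 'no', and for the remaining characters it is 'yes'.
C1 groups Bryois and Dromana, which is incompatible with the clades supported by the remaining characters; treating it as convergent (homoplasy) costs fewer steps than any alternative tree.
Only Dromana, Euryella, and Ichnana show the derived state 'yes' for C2, supporting them as a clade.
C3 (derived state 'yes') is unique to Ichnana (autapomorphy; uninformative for grouping).
Only Bryois and Dromina show the derived state 'yes' for C4, supporting them as a clade.
Only Dromana and Ichnana show the derived state 'no' for C5, supporting them as a clade.
C6 (derived state 'no') is shared by all ingroup taxa — unites the whole ingroup.
C7: derived state 'yes' in Bryois only — an autapomorphy, so it tells us nothing about relationships among taxa.
Most parsimonious ingroup topology: (((Ichnana,Dromana),Euryella),(Bryois,Dromina)).
Dromana and Euryella share a more recent common ancestor with each other than either does with Dromina, so Dromina is the least closely related of the three.

Dromina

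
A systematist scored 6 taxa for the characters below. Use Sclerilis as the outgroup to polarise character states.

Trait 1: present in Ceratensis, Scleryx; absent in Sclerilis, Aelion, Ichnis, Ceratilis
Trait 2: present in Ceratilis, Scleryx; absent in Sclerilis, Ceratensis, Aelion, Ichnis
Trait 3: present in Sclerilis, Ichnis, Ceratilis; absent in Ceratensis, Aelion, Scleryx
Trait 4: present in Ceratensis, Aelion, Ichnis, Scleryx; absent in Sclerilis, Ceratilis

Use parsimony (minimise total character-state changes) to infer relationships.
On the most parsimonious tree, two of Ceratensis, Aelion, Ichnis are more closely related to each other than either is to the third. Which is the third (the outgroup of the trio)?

Ichnis

Character polarity is set by the outgroup: the derived state is whichever differs from the outgroup's state, so for Trait 3 the derived state is 'absent', and for the remaining characters it is 'present'.
Trait 1 (derived state 'present') is shared by Ceratensis and Scleryx — a synapomorphy uniting that clade.
Trait 2 (state 'present') occurs in Ceratilis and Scleryx but conflicts with the nesting implied by the other characters — most parsimoniously interpreted as homoplasy.
Trait 3: derived state 'absent' in Aelion, Ceratensis, and Scleryx only — synapomorphy for {Aelion, Ceratensis, Scleryx}.
Trait 4 (derived state 'present') is shared by Aelion, Ceratensis, Ichnis, and Scleryx — a synapomorphy uniting that clade.
Most parsimonious ingroup topology: ((((Ceratensis,Scleryx),Aelion),Ichnis),Ceratilis).
Aelion and Ceratensis share a more recent common ancestor with each other than either does with Ichnis, so Ichnis is the least closely related of the three.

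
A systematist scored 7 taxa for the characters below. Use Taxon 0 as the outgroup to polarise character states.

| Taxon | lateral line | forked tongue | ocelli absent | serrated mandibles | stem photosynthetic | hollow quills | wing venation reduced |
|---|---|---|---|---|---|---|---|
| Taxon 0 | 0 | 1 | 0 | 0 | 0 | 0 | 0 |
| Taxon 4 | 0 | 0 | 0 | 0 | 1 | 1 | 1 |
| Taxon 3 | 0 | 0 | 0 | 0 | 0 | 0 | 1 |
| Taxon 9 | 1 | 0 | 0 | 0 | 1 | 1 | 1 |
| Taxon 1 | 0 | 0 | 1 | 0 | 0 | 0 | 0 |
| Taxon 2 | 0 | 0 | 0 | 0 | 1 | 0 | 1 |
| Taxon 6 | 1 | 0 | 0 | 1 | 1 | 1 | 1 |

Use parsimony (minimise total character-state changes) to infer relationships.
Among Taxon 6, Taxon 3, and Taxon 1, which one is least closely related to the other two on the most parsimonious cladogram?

Character polarity is set by the outgroup: the derived state is whichever differs from the outgroup's state, so for forked tongue the derived state is '0', and for the remaining characters it is '1'.
lateral line (derived state '1') is shared by Taxon 6 and Taxon 9 — a synapomorphy uniting that clade.
All ingroup taxa share the derived state '0' for forked tongue; it defines the ingroup but does not resolve relationships within it.
ocelli absent (derived state '1') is unique to Taxon 1 (autapomorphy; uninformative for grouping).
serrated mandibles (derived state '1') is unique to Taxon 6 (autapomorphy; uninformative for grouping).
Only Taxon 2, Taxon 4, Taxon 6, and Taxon 9 show the derived state '1' for stem photosynthetic, supporting them as a clade.
hollow quills (derived state '1') is shared by Taxon 4, Taxon 6, and Taxon 9 — a synapomorphy uniting that clade.
wing venation reduced: derived state '1' in Taxon 2, Taxon 3, Taxon 4, Taxon 6, and Taxon 9 only — synapomorphy for {Taxon 2, Taxon 3, Taxon 4, Taxon 6, Taxon 9}.
Most parsimonious ingroup topology: ((((Taxon 4,(Taxon 9,Taxon 6)),Taxon 2),Taxon 3),Taxon 1).
Taxon 3 and Taxon 6 share a more recent common ancestor with each other than either does with Taxon 1, so Taxon 1 is the least closely related of the three.

Taxon 1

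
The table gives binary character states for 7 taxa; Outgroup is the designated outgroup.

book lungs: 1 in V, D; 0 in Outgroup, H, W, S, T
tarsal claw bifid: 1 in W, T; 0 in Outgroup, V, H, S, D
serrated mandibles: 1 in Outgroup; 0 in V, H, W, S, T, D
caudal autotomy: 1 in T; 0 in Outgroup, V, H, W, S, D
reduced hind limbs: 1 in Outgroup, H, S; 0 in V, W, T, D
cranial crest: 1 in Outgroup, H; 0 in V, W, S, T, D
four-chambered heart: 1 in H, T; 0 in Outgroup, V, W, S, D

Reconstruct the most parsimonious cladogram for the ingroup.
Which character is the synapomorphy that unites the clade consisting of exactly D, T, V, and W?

Character polarity is set by the outgroup: the derived state is whichever differs from the outgroup's state, so for serrated mandibles, reduced hind limbs, cranial crest the derived state is '0', and for the remaining characters it is '1'.
book lungs: derived state '1' in D and V only — synapomorphy for {D, V}.
Only T and W show the derived state '1' for tarsal claw bifid, supporting them as a clade.
serrated mandibles (derived state '0') is shared by all ingroup taxa — unites the whole ingroup.
caudal autotomy (derived state '1') is unique to T (autapomorphy; uninformative for grouping).
reduced hind limbs: derived state '0' in D, T, V, and W only — synapomorphy for {D, T, V, W}.
cranial crest (derived state '0') is shared by D, S, T, V, and W — a synapomorphy uniting that clade.
four-chambered heart groups H and T, which is incompatible with the clades supported by the remaining characters; treating it as convergent (homoplasy) costs fewer steps than any alternative tree.
Most parsimonious ingroup topology: ((((V,D),(W,T)),S),H).
The clade {D, T, V, W} is supported by reduced hind limbs: its derived state '0' occurs in exactly those taxa and in no other taxon (including the outgroup).

reduced hind limbs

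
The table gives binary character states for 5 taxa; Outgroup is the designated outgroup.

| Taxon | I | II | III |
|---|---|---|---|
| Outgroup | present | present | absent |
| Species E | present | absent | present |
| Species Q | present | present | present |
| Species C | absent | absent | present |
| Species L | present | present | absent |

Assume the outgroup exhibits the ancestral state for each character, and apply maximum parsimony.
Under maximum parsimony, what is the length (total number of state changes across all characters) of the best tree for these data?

Character polarity is set by the outgroup: the derived state is whichever differs from the outgroup's state, so for I, II the derived state is 'absent', and for the remaining characters it is 'present'.
I: derived state 'absent' in Species C only — an autapomorphy, so it tells us nothing about relationships among taxa.
Only Species C and Species E show the derived state 'absent' for II, supporting them as a clade.
III (derived state 'present') is shared by Species C, Species E, and Species Q — a synapomorphy uniting that clade.
Most parsimonious ingroup topology: (((Species E,Species C),Species Q),Species L).
Changes per character on this tree: I: 1; II: 1; III: 1.
Total = 3.

3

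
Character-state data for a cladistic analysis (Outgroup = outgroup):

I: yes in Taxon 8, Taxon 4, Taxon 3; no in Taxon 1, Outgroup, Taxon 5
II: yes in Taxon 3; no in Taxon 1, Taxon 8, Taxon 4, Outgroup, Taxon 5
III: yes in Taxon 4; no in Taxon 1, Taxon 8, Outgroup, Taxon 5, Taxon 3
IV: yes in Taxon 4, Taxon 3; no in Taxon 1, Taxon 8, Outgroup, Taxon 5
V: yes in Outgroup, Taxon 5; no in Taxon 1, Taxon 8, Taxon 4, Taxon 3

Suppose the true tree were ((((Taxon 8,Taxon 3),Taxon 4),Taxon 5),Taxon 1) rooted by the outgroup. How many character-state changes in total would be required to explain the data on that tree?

Map each character onto ((((Taxon 8,Taxon 3),Taxon 4),Taxon 5),Taxon 1) (rooted by Outgroup) and count the minimum state changes it requires (Fitch parsimony):
I: 1; II: 1; III: 1; IV: 2; V: 2.
Total tree length = 7.

7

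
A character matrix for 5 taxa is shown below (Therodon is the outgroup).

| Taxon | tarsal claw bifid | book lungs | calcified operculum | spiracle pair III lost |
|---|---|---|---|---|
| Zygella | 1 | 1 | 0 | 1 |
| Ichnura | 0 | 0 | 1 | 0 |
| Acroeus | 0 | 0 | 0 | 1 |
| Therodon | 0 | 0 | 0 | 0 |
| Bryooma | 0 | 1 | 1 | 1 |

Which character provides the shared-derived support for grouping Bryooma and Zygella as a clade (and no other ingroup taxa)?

book lungs

The outgroup has state '0' for every character, so '1' is the derived state throughout.
tarsal claw bifid (derived state '1') is unique to Zygella (autapomorphy; uninformative for grouping).
Only Bryooma and Zygella show the derived state '1' for book lungs, supporting them as a clade.
calcified operculum (state '1') occurs in Bryooma and Ichnura but conflicts with the nesting implied by the other characters — most parsimoniously interpreted as homoplasy.
spiracle pair III lost: derived state '1' in Acroeus, Bryooma, and Zygella only — synapomorphy for {Acroeus, Bryooma, Zygella}.
Most parsimonious ingroup topology: (((Bryooma,Zygella),Acroeus),Ichnura).
The clade {Bryooma, Zygella} is supported by book lungs: its derived state '1' occurs in exactly those taxa and in no other taxon (including the outgroup).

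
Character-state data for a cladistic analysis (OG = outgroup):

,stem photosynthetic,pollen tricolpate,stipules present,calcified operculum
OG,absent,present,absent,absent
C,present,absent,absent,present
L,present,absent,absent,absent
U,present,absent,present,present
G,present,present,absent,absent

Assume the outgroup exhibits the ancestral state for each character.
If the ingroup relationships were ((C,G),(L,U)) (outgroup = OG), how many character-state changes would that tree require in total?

6

Map each character onto ((C,G),(L,U)) (rooted by OG) and count the minimum state changes it requires (Fitch parsimony):
stem photosynthetic: 1; pollen tricolpate: 2; stipules present: 1; calcified operculum: 2.
Total tree length = 6.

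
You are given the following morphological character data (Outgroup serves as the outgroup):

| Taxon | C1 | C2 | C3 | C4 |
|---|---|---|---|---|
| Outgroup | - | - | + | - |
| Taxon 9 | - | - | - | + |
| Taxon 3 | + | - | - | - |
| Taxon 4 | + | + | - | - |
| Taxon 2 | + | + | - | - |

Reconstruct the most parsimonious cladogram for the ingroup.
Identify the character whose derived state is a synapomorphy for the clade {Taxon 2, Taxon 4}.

Character polarity is set by the outgroup: the derived state is whichever differs from the outgroup's state, so for C3 the derived state is '-', and for the remaining characters it is '+'.
C1: derived state '+' in Taxon 2, Taxon 3, and Taxon 4 only — synapomorphy for {Taxon 2, Taxon 3, Taxon 4}.
C2 (derived state '+') is shared by Taxon 2 and Taxon 4 — a synapomorphy uniting that clade.
All ingroup taxa share the derived state '-' for C3; it defines the ingroup but does not resolve relationships within it.
C4: derived state '+' in Taxon 9 only — an autapomorphy, so it tells us nothing about relationships among taxa.
Most parsimonious ingroup topology: (Taxon 9,(Taxon 3,(Taxon 4,Taxon 2))).
The clade {Taxon 2, Taxon 4} is supported by C2: its derived state '+' occurs in exactly those taxa and in no other taxon (including the outgroup).

C2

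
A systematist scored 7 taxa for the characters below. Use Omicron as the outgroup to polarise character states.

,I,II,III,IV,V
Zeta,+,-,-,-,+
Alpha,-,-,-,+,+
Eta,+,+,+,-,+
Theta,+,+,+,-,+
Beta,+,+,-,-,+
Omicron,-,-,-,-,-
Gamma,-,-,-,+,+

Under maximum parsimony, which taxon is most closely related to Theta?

Eta

The outgroup has state '-' for every character, so '+' is the derived state throughout.
I: derived state '+' in Beta, Eta, Theta, and Zeta only — synapomorphy for {Beta, Eta, Theta, Zeta}.
II: derived state '+' in Beta, Eta, and Theta only — synapomorphy for {Beta, Eta, Theta}.
III (derived state '+') is shared by Eta and Theta — a synapomorphy uniting that clade.
IV (derived state '+') is shared by Alpha and Gamma — a synapomorphy uniting that clade.
V (derived state '+') is shared by all ingroup taxa — unites the whole ingroup.
Most parsimonious ingroup topology: ((((Theta,Eta),Beta),Zeta),(Gamma,Alpha)).
Theta and Eta form a cherry on this tree, so they are sister taxa.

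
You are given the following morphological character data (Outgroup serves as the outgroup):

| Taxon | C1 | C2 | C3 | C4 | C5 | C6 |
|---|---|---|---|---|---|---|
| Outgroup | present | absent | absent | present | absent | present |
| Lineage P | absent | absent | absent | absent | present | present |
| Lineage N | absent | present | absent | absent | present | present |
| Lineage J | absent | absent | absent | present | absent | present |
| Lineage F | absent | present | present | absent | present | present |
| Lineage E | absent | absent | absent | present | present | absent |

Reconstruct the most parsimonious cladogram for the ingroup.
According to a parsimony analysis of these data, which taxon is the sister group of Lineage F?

Lineage N

Character polarity is set by the outgroup: the derived state is whichever differs from the outgroup's state, so for C1, C4, C6 the derived state is 'absent', and for the remaining characters it is 'present'.
All ingroup taxa share the derived state 'absent' for C1; it defines the ingroup but does not resolve relationships within it.
C2 (derived state 'present') is shared by Lineage F and Lineage N — a synapomorphy uniting that clade.
C3 (derived state 'present') is unique to Lineage F (autapomorphy; uninformative for grouping).
Only Lineage F, Lineage N, and Lineage P show the derived state 'absent' for C4, supporting them as a clade.
C5 (derived state 'present') is shared by Lineage E, Lineage F, Lineage N, and Lineage P — a synapomorphy uniting that clade.
C6: derived state 'absent' in Lineage E only — an autapomorphy, so it tells us nothing about relationships among taxa.
Most parsimonious ingroup topology: (((Lineage P,(Lineage N,Lineage F)),Lineage E),Lineage J).
Lineage F and Lineage N form a cherry on this tree, so they are sister taxa.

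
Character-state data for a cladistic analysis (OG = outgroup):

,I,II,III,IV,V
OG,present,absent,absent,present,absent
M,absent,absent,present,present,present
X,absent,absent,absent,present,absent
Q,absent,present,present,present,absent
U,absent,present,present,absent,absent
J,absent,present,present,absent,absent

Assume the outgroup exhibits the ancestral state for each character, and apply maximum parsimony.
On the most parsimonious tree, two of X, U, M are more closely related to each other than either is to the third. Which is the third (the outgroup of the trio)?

X

Character polarity is set by the outgroup: the derived state is whichever differs from the outgroup's state, so for I, IV the derived state is 'absent', and for the remaining characters it is 'present'.
I (derived state 'absent') is shared by all ingroup taxa — unites the whole ingroup.
II (derived state 'present') is shared by J, Q, and U — a synapomorphy uniting that clade.
Only J, M, Q, and U show the derived state 'present' for III, supporting them as a clade.
Only J and U show the derived state 'absent' for IV, supporting them as a clade.
V: derived state 'present' in M only — an autapomorphy, so it tells us nothing about relationships among taxa.
Most parsimonious ingroup topology: ((M,(Q,(U,J))),X).
M and U share a more recent common ancestor with each other than either does with X, so X is the least closely related of the three.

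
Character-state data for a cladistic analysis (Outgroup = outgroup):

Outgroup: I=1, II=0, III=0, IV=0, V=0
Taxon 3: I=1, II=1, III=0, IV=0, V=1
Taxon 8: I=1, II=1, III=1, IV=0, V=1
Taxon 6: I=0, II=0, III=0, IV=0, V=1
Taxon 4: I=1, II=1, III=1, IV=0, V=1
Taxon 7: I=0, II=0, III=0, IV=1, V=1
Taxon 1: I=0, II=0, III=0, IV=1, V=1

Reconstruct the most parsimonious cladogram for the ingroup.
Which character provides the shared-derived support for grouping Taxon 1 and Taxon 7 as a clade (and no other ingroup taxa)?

IV

Character polarity is set by the outgroup: the derived state is whichever differs from the outgroup's state, so for I the derived state is '0', and for the remaining characters it is '1'.
I: derived state '0' in Taxon 1, Taxon 6, and Taxon 7 only — synapomorphy for {Taxon 1, Taxon 6, Taxon 7}.
Only Taxon 3, Taxon 4, and Taxon 8 show the derived state '1' for II, supporting them as a clade.
III (derived state '1') is shared by Taxon 4 and Taxon 8 — a synapomorphy uniting that clade.
Only Taxon 1 and Taxon 7 show the derived state '1' for IV, supporting them as a clade.
All ingroup taxa share the derived state '1' for V; it defines the ingroup but does not resolve relationships within it.
Most parsimonious ingroup topology: ((Taxon 3,(Taxon 8,Taxon 4)),(Taxon 6,(Taxon 7,Taxon 1))).
The clade {Taxon 1, Taxon 7} is supported by IV: its derived state '1' occurs in exactly those taxa and in no other taxon (including the outgroup).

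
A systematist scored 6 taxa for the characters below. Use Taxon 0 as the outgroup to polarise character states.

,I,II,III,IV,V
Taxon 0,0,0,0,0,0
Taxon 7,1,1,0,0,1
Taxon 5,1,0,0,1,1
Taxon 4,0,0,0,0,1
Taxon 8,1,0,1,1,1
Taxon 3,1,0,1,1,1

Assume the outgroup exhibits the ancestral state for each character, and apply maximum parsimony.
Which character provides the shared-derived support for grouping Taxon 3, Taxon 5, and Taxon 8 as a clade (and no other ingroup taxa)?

IV

The outgroup has state '0' for every character, so '1' is the derived state throughout.
I: derived state '1' in Taxon 3, Taxon 5, Taxon 7, and Taxon 8 only — synapomorphy for {Taxon 3, Taxon 5, Taxon 7, Taxon 8}.
II: derived state '1' in Taxon 7 only — an autapomorphy, so it tells us nothing about relationships among taxa.
III: derived state '1' in Taxon 3 and Taxon 8 only — synapomorphy for {Taxon 3, Taxon 8}.
IV: derived state '1' in Taxon 3, Taxon 5, and Taxon 8 only — synapomorphy for {Taxon 3, Taxon 5, Taxon 8}.
All ingroup taxa share the derived state '1' for V; it defines the ingroup but does not resolve relationships within it.
Most parsimonious ingroup topology: ((Taxon 7,(Taxon 5,(Taxon 8,Taxon 3))),Taxon 4).
The clade {Taxon 3, Taxon 5, Taxon 8} is supported by IV: its derived state '1' occurs in exactly those taxa and in no other taxon (including the outgroup).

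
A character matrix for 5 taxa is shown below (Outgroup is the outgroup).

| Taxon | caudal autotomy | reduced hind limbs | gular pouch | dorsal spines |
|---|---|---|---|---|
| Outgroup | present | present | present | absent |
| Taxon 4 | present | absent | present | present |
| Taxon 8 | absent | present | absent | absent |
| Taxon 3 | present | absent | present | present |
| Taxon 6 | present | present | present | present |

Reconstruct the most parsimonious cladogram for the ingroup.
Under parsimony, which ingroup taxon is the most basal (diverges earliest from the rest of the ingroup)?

Character polarity is set by the outgroup: the derived state is whichever differs from the outgroup's state, so for caudal autotomy, reduced hind limbs, gular pouch the derived state is 'absent', and for the remaining characters it is 'present'.
caudal autotomy (derived state 'absent') is unique to Taxon 8 (autapomorphy; uninformative for grouping).
reduced hind limbs: derived state 'absent' in Taxon 3 and Taxon 4 only — synapomorphy for {Taxon 3, Taxon 4}.
gular pouch: derived state 'absent' in Taxon 8 only — an autapomorphy, so it tells us nothing about relationships among taxa.
dorsal spines: derived state 'present' in Taxon 3, Taxon 4, and Taxon 6 only — synapomorphy for {Taxon 3, Taxon 4, Taxon 6}.
Most parsimonious ingroup topology: (((Taxon 4,Taxon 3),Taxon 6),Taxon 8).
Taxon 8 is sister to the clade containing all other ingroup taxa, so it is the earliest-diverging (most basal) ingroup lineage.

Taxon 8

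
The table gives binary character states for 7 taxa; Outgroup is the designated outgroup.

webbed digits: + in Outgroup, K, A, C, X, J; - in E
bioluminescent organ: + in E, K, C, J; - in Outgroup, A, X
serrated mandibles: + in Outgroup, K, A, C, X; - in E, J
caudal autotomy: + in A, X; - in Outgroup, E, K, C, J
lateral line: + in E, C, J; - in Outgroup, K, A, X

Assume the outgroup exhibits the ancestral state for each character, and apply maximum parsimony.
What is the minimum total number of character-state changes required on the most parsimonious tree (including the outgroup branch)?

5

Character polarity is set by the outgroup: the derived state is whichever differs from the outgroup's state, so for webbed digits, serrated mandibles the derived state is '-', and for the remaining characters it is '+'.
webbed digits (derived state '-') is unique to E (autapomorphy; uninformative for grouping).
bioluminescent organ: derived state '+' in C, E, J, and K only — synapomorphy for {C, E, J, K}.
Only E and J show the derived state '-' for serrated mandibles, supporting them as a clade.
Only A and X show the derived state '+' for caudal autotomy, supporting them as a clade.
Only C, E, and J show the derived state '+' for lateral line, supporting them as a clade.
Most parsimonious ingroup topology: ((((E,J),C),K),(A,X)).
Changes per character on this tree: webbed digits: 1; bioluminescent organ: 1; serrated mandibles: 1; caudal autotomy: 1; lateral line: 1.
Total = 5.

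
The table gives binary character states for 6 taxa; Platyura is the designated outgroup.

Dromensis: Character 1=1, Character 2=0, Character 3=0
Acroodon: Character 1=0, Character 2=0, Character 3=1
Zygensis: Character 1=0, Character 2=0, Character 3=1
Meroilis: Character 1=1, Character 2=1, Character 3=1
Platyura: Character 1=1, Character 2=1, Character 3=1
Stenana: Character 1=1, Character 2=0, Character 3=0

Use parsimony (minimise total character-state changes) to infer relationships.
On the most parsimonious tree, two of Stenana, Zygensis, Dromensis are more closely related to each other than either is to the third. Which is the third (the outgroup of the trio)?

The outgroup has state '1' for every character, so '0' is the derived state throughout.
Character 1 (derived state '0') is shared by Acroodon and Zygensis — a synapomorphy uniting that clade.
Only Acroodon, Dromensis, Stenana, and Zygensis show the derived state '0' for Character 2, supporting them as a clade.
Character 3: derived state '0' in Dromensis and Stenana only — synapomorphy for {Dromensis, Stenana}.
Most parsimonious ingroup topology: (((Dromensis,Stenana),(Acroodon,Zygensis)),Meroilis).
Stenana and Dromensis share a more recent common ancestor with each other than either does with Zygensis, so Zygensis is the least closely related of the three.

Zygensis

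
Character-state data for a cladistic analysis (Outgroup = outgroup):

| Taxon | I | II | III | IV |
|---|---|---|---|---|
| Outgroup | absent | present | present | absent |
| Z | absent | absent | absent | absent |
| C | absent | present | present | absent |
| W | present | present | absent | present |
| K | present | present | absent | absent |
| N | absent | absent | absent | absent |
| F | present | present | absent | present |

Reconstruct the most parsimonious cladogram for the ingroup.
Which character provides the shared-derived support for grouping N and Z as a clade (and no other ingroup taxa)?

Character polarity is set by the outgroup: the derived state is whichever differs from the outgroup's state, so for II, III the derived state is 'absent', and for the remaining characters it is 'present'.
I (derived state 'present') is shared by F, K, and W — a synapomorphy uniting that clade.
II (derived state 'absent') is shared by N and Z — a synapomorphy uniting that clade.
III (derived state 'absent') is shared by F, K, N, W, and Z — a synapomorphy uniting that clade.
Only F and W show the derived state 'present' for IV, supporting them as a clade.
Most parsimonious ingroup topology: (((Z,N),((W,F),K)),C).
The clade {N, Z} is supported by II: its derived state 'absent' occurs in exactly those taxa and in no other taxon (including the outgroup).

II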